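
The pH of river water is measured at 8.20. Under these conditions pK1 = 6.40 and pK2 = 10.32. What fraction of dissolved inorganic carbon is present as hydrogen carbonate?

α₁ = 0.977

α₁ = 1 / (1 + [H⁺]/K1 + K2/[H⁺]) = 1 / (1 + 10^-1.80 + 10^-2.12)
   = 1 / (1 + 0.015849 + 0.0075858) = 1/1.0234 = 0.9771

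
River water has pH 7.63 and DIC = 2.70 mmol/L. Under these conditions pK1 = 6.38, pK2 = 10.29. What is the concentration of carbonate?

[CO3²⁻] = 5.58 μmol/L

α₂ = 1 / (1 + [H⁺]/K2 + [H⁺]²/(K1K2)) = 1 / (1 + 10^+2.66 + 10^+1.41)
   = 1 / (1 + 457.09 + 25.704) = 1/483.79 = 0.002067
[CO3²⁻] = α₂ × DIC = 0.002067 × 2.70 = 0.00558 mmol/L = 5.58 μmol/L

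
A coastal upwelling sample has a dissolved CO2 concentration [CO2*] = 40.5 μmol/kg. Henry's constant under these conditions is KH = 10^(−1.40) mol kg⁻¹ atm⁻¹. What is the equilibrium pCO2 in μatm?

KH = 10^(−1.40) = 3.981×10^-2 mol kg⁻¹ atm⁻¹
pCO2 = [CO2*]/KH = 40.5×10^-6 / 3.981×10^-2 = 1.02×10^-3 atm = 1020 μatm

pCO2 = 1020 μatm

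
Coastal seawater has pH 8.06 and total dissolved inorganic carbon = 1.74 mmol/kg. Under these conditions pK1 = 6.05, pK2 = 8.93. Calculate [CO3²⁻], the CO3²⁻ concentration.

α₂ = 1 / (1 + [H⁺]/K2 + [H⁺]²/(K1K2)) = 1 / (1 + 10^+0.87 + 10^-1.14)
   = 1 / (1 + 7.4131 + 0.072444) = 1/8.4855 = 0.1178
[CO3²⁻] = α₂ × DIC = 0.1178 × 1.74 = 0.205 mmol/kg

[CO3²⁻] = 0.205 mmol/kg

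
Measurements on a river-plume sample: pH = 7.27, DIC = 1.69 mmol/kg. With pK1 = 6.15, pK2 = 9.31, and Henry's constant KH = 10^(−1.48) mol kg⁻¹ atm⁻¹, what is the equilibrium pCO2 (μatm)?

pCO2 = 3570 μatm

α₀ = 1 / (1 + K1/[H⁺] + K1K2/[H⁺]²) = 1 / (1 + 10^+1.12 + 10^-0.92)
   = 1 / (1 + 13.183 + 0.12023) = 1/14.303 = 0.06992
[CO2*] = α₀ × DIC = 0.06992 × 1.69 = 0.1182 mmol/kg
pCO2 = [CO2*]/KH = 1.182×10^-4 / 3.311×10^-2 = 3570 μatm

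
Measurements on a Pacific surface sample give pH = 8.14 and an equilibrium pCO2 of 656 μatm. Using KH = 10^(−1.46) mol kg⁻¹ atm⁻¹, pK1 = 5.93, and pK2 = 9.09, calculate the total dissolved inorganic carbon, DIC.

DIC = 4.13 mmol/kg

[CO2*] = KH · pCO2 = 10^(−1.46) × 656×10^-6 = 2.275×10^-5 mol/kg
α₀ = 1/(1 + K1/[H⁺] + K1K2/[H⁺]²) = 1/(1 + 10^+2.21 + 10^+1.26) = 0.005513
DIC = [CO2*]/α₀ = 2.275×10^-5 / 0.005513 = 4.13 mmol/kg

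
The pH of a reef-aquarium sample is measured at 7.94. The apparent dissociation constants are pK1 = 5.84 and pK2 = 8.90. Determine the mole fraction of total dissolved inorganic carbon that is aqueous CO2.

α₀ = 1 / (1 + K1/[H⁺] + K1K2/[H⁺]²) = 1 / (1 + 10^+2.10 + 10^+1.14)
   = 1 / (1 + 125.89 + 13.804) = 1/140.70 = 0.007108

α₀ = 0.00711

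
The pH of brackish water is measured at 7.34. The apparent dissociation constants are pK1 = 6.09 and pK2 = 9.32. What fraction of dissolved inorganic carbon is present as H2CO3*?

α₀ = 1 / (1 + K1/[H⁺] + K1K2/[H⁺]²) = 1 / (1 + 10^+1.25 + 10^-0.73)
   = 1 / (1 + 17.783 + 0.18621) = 1/18.969 = 0.05272

α₀ = 0.0527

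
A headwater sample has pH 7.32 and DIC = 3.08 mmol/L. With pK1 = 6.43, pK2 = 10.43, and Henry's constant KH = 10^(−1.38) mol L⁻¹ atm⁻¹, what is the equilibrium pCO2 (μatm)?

pCO2 = 8430 μatm

α₀ = 1 / (1 + K1/[H⁺] + K1K2/[H⁺]²) = 1 / (1 + 10^+0.89 + 10^-2.22)
   = 1 / (1 + 7.7625 + 0.0060256) = 1/8.7685 = 0.1140
[CO2*] = α₀ × DIC = 0.1140 × 3.08 = 0.3513 mmol/L
pCO2 = [CO2*]/KH = 3.513×10^-4 / 4.169×10^-2 = 8430 μatm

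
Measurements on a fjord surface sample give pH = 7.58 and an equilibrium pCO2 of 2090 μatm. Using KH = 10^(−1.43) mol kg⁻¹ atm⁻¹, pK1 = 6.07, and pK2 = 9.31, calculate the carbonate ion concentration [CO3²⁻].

[CO3²⁻] = 0.0468 mmol/kg

[CO2*] = KH · pCO2 = 10^(−1.43) × 2090×10^-6 = 7.765×10^-5 mol/kg
α₀ = 1/(1 + K1/[H⁺] + K1K2/[H⁺]²) = 1/(1 + 10^+1.51 + 10^-0.22) = 0.02944
DIC = [CO2*]/α₀ = 7.765×10^-5 / 0.02944 = 2.637 mmol/kg
[CO3²⁻] = α₂·DIC; α₂ = 0.01774, so [CO3²⁻] = 0.01774 × 2.637 = 0.0468 mmol/kg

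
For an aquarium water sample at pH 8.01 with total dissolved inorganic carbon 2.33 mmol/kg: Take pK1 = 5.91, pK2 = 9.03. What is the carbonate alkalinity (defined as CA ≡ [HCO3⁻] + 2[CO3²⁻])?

CA = 2.51 mmol/kg

CA = [HCO3⁻] + 2[CO3²⁻] = (α₁ + 2α₂)·DIC
At pH 8.01: [H⁺]/K1 = 10^-2.10 = 0.0079433, K2/[H⁺] = 10^-1.02 = 0.095499
α₁ = 1/(1 + 0.0079433 + 0.095499) = 1/1.1034 = 0.9063; α₂ = α₁·K2/[H⁺] = 0.08655
α₁ + 2α₂ = 1.0793
CA = 1.0793 × 2.33 = 2.51 mmol/kg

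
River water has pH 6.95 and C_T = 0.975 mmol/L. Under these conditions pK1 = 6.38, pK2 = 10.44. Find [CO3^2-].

α₂ = 1 / (1 + [H⁺]/K2 + [H⁺]²/(K1K2)) = 1 / (1 + 10^+3.49 + 10^+2.92)
   = 1 / (1 + 3090.3 + 831.76) = 1/3923.1 = 0.0002549
[CO3²⁻] = α₂ × DIC = 0.0002549 × 0.975 = 0.000249 mmol/L = 0.249 μmol/L

[CO3²⁻] = 0.249 μmol/L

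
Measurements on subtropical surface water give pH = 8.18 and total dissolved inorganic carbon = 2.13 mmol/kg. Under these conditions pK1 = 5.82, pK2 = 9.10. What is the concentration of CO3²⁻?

α₂ = 1 / (1 + [H⁺]/K2 + [H⁺]²/(K1K2)) = 1 / (1 + 10^+0.92 + 10^-1.44)
   = 1 / (1 + 8.3176 + 0.036308) = 1/9.3539 = 0.1069
[CO3²⁻] = α₂ × DIC = 0.1069 × 2.13 = 0.228 mmol/kg

[CO3²⁻] = 0.228 mmol/kg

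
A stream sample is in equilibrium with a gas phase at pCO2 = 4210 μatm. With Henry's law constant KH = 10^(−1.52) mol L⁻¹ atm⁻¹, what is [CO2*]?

[CO2*] = 127 μmol/L

KH = 10^(−1.52) = 3.020×10^-2 mol L⁻¹ atm⁻¹
[CO2*] = KH · pCO2 = 3.020×10^-2 × 4210×10^-6 atm = 1.27×10^-4 mol/L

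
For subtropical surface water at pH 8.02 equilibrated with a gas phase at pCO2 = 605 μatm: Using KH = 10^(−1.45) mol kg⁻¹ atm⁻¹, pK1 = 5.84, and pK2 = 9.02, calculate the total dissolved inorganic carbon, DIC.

[CO2*] = KH · pCO2 = 10^(−1.45) × 605×10^-6 = 2.147×10^-5 mol/kg
α₀ = 1/(1 + K1/[H⁺] + K1K2/[H⁺]²) = 1/(1 + 10^+2.18 + 10^+1.18) = 0.005970
DIC = [CO2*]/α₀ = 2.147×10^-5 / 0.005970 = 3.60 mmol/kg

DIC = 3.60 mmol/kg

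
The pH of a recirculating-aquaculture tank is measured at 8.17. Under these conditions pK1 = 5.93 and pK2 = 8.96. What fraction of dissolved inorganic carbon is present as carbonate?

α₂ = 0.139

α₂ = 1 / (1 + [H⁺]/K2 + [H⁺]²/(K1K2)) = 1 / (1 + 10^+0.79 + 10^-1.45)
   = 1 / (1 + 6.1660 + 0.035481) = 1/7.2014 = 0.1389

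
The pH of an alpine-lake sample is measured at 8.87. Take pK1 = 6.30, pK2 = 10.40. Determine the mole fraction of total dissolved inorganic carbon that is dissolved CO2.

α₀ = 1 / (1 + K1/[H⁺] + K1K2/[H⁺]²) = 1 / (1 + 10^+2.57 + 10^+1.04)
   = 1 / (1 + 371.54 + 10.965) = 1/383.50 = 0.002608

α₀ = 0.00261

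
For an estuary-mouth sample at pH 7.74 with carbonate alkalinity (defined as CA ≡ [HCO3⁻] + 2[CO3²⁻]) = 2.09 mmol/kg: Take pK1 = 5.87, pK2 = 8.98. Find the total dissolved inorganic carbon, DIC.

CA = [HCO3⁻] + 2[CO3²⁻] = (α₁ + 2α₂)·DIC
At pH 7.74: [H⁺]/K1 = 10^-1.87 = 0.013490, K2/[H⁺] = 10^-1.24 = 0.057544
α₁ = 1/(1 + 0.013490 + 0.057544) = 1/1.0710 = 0.9337; α₂ = α₁·K2/[H⁺] = 0.05373
α₁ + 2α₂ = 1.0411
DIC = CA / (α₁ + 2α₂) = 2.09 / 1.0411 = 2.01 mmol/kg

DIC = 2.01 mmol/kg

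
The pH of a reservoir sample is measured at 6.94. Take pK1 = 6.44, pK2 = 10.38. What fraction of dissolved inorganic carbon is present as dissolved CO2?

α₀ = 0.240

α₀ = 1 / (1 + K1/[H⁺] + K1K2/[H⁺]²) = 1 / (1 + 10^+0.50 + 10^-2.94)
   = 1 / (1 + 3.1623 + 0.0011482) = 1/4.1634 = 0.2402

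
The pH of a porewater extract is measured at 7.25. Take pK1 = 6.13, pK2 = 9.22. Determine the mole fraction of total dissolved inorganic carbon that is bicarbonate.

α₁ = 1 / (1 + [H⁺]/K1 + K2/[H⁺]) = 1 / (1 + 10^-1.12 + 10^-1.97)
   = 1 / (1 + 0.075858 + 0.010715) = 1/1.0866 = 0.9203

α₁ = 0.920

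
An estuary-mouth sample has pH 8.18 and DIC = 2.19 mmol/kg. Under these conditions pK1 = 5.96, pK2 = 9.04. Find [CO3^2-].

α₂ = 1 / (1 + [H⁺]/K2 + [H⁺]²/(K1K2)) = 1 / (1 + 10^+0.86 + 10^-1.36)
   = 1 / (1 + 7.2444 + 0.043652) = 1/8.2880 = 0.1207
[CO3²⁻] = α₂ × DIC = 0.1207 × 2.19 = 0.264 mmol/kg

[CO3²⁻] = 0.264 mmol/kg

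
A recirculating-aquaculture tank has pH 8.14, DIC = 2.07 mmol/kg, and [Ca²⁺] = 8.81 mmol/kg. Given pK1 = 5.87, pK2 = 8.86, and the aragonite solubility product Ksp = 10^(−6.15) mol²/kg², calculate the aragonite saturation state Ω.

Ω = 4.10

α₂ = 1 / (1 + [H⁺]/K2 + [H⁺]²/(K1K2)) = 1 / (1 + 10^+0.72 + 10^-1.55)
   = 1 / (1 + 5.2481 + 0.028184) = 1/6.2763 = 0.1593
[CO3²⁻] = α₂ × DIC = 0.1593 × 2.07 = 0.3298 mmol/kg
Ksp = 10^(−6.15) = 7.079×10^-7
Ω = [Ca²⁺][CO3²⁻]/Ksp = (8.81×10^-3)(3.298×10^-4) / 7.079×10^-7 = 4.10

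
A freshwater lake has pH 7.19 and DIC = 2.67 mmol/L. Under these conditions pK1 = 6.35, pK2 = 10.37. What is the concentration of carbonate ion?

[CO3²⁻] = 1.54 μmol/L

α₂ = 1 / (1 + [H⁺]/K2 + [H⁺]²/(K1K2)) = 1 / (1 + 10^+3.18 + 10^+2.34)
   = 1 / (1 + 1513.6 + 218.78) = 1/1733.3 = 0.0005769
[CO3²⁻] = α₂ × DIC = 0.0005769 × 2.67 = 0.00154 mmol/L = 1.54 μmol/L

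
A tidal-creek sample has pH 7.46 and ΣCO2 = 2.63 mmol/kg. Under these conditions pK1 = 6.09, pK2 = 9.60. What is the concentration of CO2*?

[CO2*] = 0.107 mmol/kg

α₀ = 1 / (1 + K1/[H⁺] + K1K2/[H⁺]²) = 1 / (1 + 10^+1.37 + 10^-0.77)
   = 1 / (1 + 23.442 + 0.16982) = 1/24.612 = 0.04063
[CO2*] = α₀ × DIC = 0.04063 × 2.63 = 0.107 mmol/kg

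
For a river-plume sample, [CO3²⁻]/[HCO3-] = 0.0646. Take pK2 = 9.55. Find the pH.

pH = 8.36

From K2 = [H⁺][CO3²⁻]/[HCO3-]:  pH = pK2 + log₁₀([CO3²⁻]/[HCO3-])
log₁₀(0.0646) = -1.190
pH = 9.55 + (-1.190) = 8.36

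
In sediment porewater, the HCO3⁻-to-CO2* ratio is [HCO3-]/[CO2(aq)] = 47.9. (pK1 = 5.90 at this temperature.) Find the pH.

From K1 = [H⁺][HCO3-]/[CO2(aq)]:  pH = pK1 + log₁₀([HCO3-]/[CO2(aq)])
log₁₀(47.9) = +1.680
pH = 5.90 + (+1.680) = 7.58

pH = 7.58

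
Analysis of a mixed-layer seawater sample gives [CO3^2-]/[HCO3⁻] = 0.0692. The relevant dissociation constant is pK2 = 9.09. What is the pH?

pH = 7.93

From K2 = [H⁺][CO3^2-]/[HCO3⁻]:  pH = pK2 + log₁₀([CO3^2-]/[HCO3⁻])
log₁₀(0.0692) = -1.160
pH = 9.09 + (-1.160) = 7.93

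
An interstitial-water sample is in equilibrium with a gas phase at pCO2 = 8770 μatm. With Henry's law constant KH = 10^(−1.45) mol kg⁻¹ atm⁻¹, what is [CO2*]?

[CO2*] = 311 μmol/kg

KH = 10^(−1.45) = 3.548×10^-2 mol kg⁻¹ atm⁻¹
[CO2*] = KH · pCO2 = 3.548×10^-2 × 8770×10^-6 atm = 3.11×10^-4 mol/kg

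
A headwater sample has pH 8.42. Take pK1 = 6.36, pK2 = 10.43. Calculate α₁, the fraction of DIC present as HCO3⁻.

α₁ = 1 / (1 + [H⁺]/K1 + K2/[H⁺]) = 1 / (1 + 10^-2.06 + 10^-2.01)
   = 1 / (1 + 0.0087096 + 0.0097724) = 1/1.0185 = 0.9819

α₁ = 0.982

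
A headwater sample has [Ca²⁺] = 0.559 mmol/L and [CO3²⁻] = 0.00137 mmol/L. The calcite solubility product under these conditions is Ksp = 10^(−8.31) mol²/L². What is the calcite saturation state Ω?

Ω = 0.156

Ksp = 10^(−8.31) = 4.898×10^-9
Ω = [Ca²⁺][CO3²⁻]/Ksp = (0.559×10^-3)(0.00137×10^-3) / 4.898×10^-9 = 0.156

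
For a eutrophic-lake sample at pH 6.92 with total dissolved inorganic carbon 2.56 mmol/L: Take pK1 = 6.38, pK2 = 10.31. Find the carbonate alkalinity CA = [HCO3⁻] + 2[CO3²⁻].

CA = [HCO3⁻] + 2[CO3²⁻] = (α₁ + 2α₂)·DIC
At pH 6.92: [H⁺]/K1 = 10^-0.54 = 0.28840, K2/[H⁺] = 10^-3.39 = 0.00040738
α₁ = 1/(1 + 0.28840 + 0.00040738) = 1/1.2888 = 0.7759; α₂ = α₁·K2/[H⁺] = 0.0003161
α₁ + 2α₂ = 0.7765
CA = 0.7765 × 2.56 = 1.99 mmol/L

CA = 1.99 mmol/L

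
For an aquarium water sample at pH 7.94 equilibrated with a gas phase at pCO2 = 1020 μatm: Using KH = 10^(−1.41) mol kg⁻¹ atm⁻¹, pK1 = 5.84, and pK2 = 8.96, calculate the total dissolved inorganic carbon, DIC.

[CO2*] = KH · pCO2 = 10^(−1.41) × 1020×10^-6 = 3.968×10^-5 mol/kg
α₀ = 1/(1 + K1/[H⁺] + K1K2/[H⁺]²) = 1/(1 + 10^+2.10 + 10^+1.08) = 0.007199
DIC = [CO2*]/α₀ = 3.968×10^-5 / 0.007199 = 5.51 mmol/kg

DIC = 5.51 mmol/kg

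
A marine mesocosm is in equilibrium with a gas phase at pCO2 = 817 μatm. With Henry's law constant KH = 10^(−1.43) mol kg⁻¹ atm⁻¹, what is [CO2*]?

[CO2*] = 30.4 μmol/kg

KH = 10^(−1.43) = 3.715×10^-2 mol kg⁻¹ atm⁻¹
[CO2*] = KH · pCO2 = 3.715×10^-2 × 817×10^-6 atm = 3.04×10^-5 mol/kg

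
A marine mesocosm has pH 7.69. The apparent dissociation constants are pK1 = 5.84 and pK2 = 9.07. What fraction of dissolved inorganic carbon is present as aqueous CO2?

α₀ = 1 / (1 + K1/[H⁺] + K1K2/[H⁺]²) = 1 / (1 + 10^+1.85 + 10^+0.47)
   = 1 / (1 + 70.795 + 2.9512) = 1/74.746 = 0.01338

α₀ = 0.0134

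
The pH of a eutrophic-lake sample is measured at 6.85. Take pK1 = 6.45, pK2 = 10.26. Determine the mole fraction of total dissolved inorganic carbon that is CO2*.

α₀ = 1 / (1 + K1/[H⁺] + K1K2/[H⁺]²) = 1 / (1 + 10^+0.40 + 10^-3.01)
   = 1 / (1 + 2.5119 + 0.00097724) = 1/3.5129 = 0.2847

α₀ = 0.285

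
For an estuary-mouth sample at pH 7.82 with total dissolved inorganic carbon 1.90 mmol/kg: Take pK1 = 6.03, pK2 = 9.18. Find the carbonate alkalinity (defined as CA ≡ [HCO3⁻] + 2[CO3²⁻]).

CA = 1.95 mmol/kg

CA = [HCO3⁻] + 2[CO3²⁻] = (α₁ + 2α₂)·DIC
At pH 7.82: [H⁺]/K1 = 10^-1.79 = 0.016218, K2/[H⁺] = 10^-1.36 = 0.043652
α₁ = 1/(1 + 0.016218 + 0.043652) = 1/1.0599 = 0.9435; α₂ = α₁·K2/[H⁺] = 0.04119
α₁ + 2α₂ = 1.0259
CA = 1.0259 × 1.90 = 1.95 mmol/kg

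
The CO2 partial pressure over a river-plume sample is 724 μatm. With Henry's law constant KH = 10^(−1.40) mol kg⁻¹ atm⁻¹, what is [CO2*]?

[CO2*] = 28.8 μmol/kg

KH = 10^(−1.40) = 3.981×10^-2 mol kg⁻¹ atm⁻¹
[CO2*] = KH · pCO2 = 3.981×10^-2 × 724×10^-6 atm = 2.88×10^-5 mol/kg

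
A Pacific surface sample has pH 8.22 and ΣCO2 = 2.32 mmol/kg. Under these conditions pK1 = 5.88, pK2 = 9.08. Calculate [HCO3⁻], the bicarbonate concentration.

α₁ = 1 / (1 + [H⁺]/K1 + K2/[H⁺]) = 1 / (1 + 10^-2.34 + 10^-0.86)
   = 1 / (1 + 0.0045709 + 0.13804) = 1/1.1426 = 0.8752
[HCO3⁻] = α₁ × DIC = 0.8752 × 2.32 = 2.03 mmol/kg

[HCO3⁻] = 2.03 mmol/kg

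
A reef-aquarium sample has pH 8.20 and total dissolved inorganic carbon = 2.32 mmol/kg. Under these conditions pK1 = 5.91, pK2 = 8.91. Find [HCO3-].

α₁ = 1 / (1 + [H⁺]/K1 + K2/[H⁺]) = 1 / (1 + 10^-2.29 + 10^-0.71)
   = 1 / (1 + 0.0051286 + 0.19498) = 1/1.2001 = 0.8333
[HCO3⁻] = α₁ × DIC = 0.8333 × 2.32 = 1.93 mmol/kg

[HCO3⁻] = 1.93 mmol/kg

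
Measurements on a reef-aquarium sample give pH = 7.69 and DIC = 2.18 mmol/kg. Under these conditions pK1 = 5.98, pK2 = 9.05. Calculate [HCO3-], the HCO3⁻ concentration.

[HCO3⁻] = 2.05 mmol/kg

α₁ = 1 / (1 + [H⁺]/K1 + K2/[H⁺]) = 1 / (1 + 10^-1.71 + 10^-1.36)
   = 1 / (1 + 0.019498 + 0.043652) = 1/1.0632 = 0.9406
[HCO3⁻] = α₁ × DIC = 0.9406 × 2.18 = 2.05 mmol/kg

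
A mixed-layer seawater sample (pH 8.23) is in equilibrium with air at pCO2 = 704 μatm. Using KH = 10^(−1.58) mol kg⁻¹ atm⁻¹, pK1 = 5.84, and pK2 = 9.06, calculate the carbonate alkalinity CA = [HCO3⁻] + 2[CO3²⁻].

CA = 5.89 mmol/kg

[CO2*] = KH · pCO2 = 10^(−1.58) × 704×10^-6 = 1.852×10^-5 mol/kg
α₀ = 1/(1 + K1/[H⁺] + K1K2/[H⁺]²) = 1/(1 + 10^+2.39 + 10^+1.56) = 0.003536
DIC = [CO2*]/α₀ = 1.852×10^-5 / 0.003536 = 5.236 mmol/kg
CA = (α₁ + 2α₂)·DIC = (0.8681 + 2×0.1284) × 5.236 = 5.89 mmol/kg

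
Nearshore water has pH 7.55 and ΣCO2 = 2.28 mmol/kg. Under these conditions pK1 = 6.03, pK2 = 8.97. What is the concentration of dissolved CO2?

α₀ = 1 / (1 + K1/[H⁺] + K1K2/[H⁺]²) = 1 / (1 + 10^+1.52 + 10^+0.10)
   = 1 / (1 + 33.113 + 1.2589) = 1/35.372 = 0.02827
[CO2*] = α₀ × DIC = 0.02827 × 2.28 = 0.0645 mmol/kg

[CO2*] = 0.0645 mmol/kg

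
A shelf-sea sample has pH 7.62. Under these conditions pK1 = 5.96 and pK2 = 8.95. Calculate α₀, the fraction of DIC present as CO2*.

α₀ = 1 / (1 + K1/[H⁺] + K1K2/[H⁺]²) = 1 / (1 + 10^+1.66 + 10^+0.33)
   = 1 / (1 + 45.709 + 2.1380) = 1/48.847 = 0.02047

α₀ = 0.0205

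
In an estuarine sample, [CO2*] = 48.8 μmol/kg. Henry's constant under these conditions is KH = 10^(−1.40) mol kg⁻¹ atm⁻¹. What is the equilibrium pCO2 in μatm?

KH = 10^(−1.40) = 3.981×10^-2 mol kg⁻¹ atm⁻¹
pCO2 = [CO2*]/KH = 48.8×10^-6 / 3.981×10^-2 = 1.23×10^-3 atm = 1230 μatm

pCO2 = 1230 μatm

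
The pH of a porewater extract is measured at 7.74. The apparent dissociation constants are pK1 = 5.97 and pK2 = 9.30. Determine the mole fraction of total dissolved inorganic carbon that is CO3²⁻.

α₂ = 0.0264

α₂ = 1 / (1 + [H⁺]/K2 + [H⁺]²/(K1K2)) = 1 / (1 + 10^+1.56 + 10^-0.21)
   = 1 / (1 + 36.308 + 0.61660) = 1/37.924 = 0.02637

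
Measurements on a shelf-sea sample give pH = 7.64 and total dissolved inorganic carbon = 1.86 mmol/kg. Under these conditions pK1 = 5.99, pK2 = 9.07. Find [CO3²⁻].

[CO3²⁻] = 0.0652 mmol/kg

α₂ = 1 / (1 + [H⁺]/K2 + [H⁺]²/(K1K2)) = 1 / (1 + 10^+1.43 + 10^-0.22)
   = 1 / (1 + 26.915 + 0.60256) = 1/28.518 = 0.03507
[CO3²⁻] = α₂ × DIC = 0.03507 × 1.86 = 0.0652 mmol/kg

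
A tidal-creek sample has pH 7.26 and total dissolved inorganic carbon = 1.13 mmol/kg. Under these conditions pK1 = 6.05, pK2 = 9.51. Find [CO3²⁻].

α₂ = 1 / (1 + [H⁺]/K2 + [H⁺]²/(K1K2)) = 1 / (1 + 10^+2.25 + 10^+1.04)
   = 1 / (1 + 177.83 + 10.965) = 1/189.79 = 0.005269
[CO3²⁻] = α₂ × DIC = 0.005269 × 1.13 = 0.00595 mmol/kg = 5.95 μmol/kg

[CO3²⁻] = 5.95 μmol/kg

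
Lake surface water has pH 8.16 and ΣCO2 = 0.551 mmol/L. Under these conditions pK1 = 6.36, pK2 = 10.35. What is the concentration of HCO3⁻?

α₁ = 1 / (1 + [H⁺]/K1 + K2/[H⁺]) = 1 / (1 + 10^-1.80 + 10^-2.19)
   = 1 / (1 + 0.015849 + 0.0064565) = 1/1.0223 = 0.9782
[HCO3⁻] = α₁ × DIC = 0.9782 × 0.551 = 0.539 mmol/L

[HCO3⁻] = 0.539 mmol/L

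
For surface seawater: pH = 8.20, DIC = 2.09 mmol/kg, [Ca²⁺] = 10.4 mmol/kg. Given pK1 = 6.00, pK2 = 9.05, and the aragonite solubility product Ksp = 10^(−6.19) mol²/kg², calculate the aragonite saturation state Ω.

Ω = 4.14

α₂ = 1 / (1 + [H⁺]/K2 + [H⁺]²/(K1K2)) = 1 / (1 + 10^+0.85 + 10^-1.35)
   = 1 / (1 + 7.0795 + 0.044668) = 1/8.1241 = 0.1231
[CO3²⁻] = α₂ × DIC = 0.1231 × 2.09 = 0.2573 mmol/kg
Ksp = 10^(−6.19) = 6.457×10^-7
Ω = [Ca²⁺][CO3²⁻]/Ksp = (10.4×10^-3)(2.573×10^-4) / 6.457×10^-7 = 4.14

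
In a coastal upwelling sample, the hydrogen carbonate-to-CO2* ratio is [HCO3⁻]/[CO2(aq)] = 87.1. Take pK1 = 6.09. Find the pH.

From K1 = [H⁺][HCO3⁻]/[CO2(aq)]:  pH = pK1 + log₁₀([HCO3⁻]/[CO2(aq)])
log₁₀(87.1) = +1.940
pH = 6.09 + (+1.940) = 8.03

pH = 8.03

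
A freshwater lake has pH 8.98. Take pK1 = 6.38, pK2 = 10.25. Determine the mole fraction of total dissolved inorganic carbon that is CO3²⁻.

α₂ = 1 / (1 + [H⁺]/K2 + [H⁺]²/(K1K2)) = 1 / (1 + 10^+1.27 + 10^-1.33)
   = 1 / (1 + 18.621 + 0.046774) = 1/19.668 = 0.05084

α₂ = 0.0508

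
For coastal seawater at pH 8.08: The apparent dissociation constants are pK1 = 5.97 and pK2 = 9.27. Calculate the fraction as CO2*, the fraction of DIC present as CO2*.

α₀ = 1 / (1 + K1/[H⁺] + K1K2/[H⁺]²) = 1 / (1 + 10^+2.11 + 10^+0.92)
   = 1 / (1 + 128.82 + 8.3176) = 1/138.14 = 0.007239

α₀ = 0.00724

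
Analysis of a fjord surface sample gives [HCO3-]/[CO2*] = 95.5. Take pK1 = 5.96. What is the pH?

From K1 = [H⁺][HCO3-]/[CO2*]:  pH = pK1 + log₁₀([HCO3-]/[CO2*])
log₁₀(95.5) = +1.980
pH = 5.96 + (+1.980) = 7.94

pH = 7.94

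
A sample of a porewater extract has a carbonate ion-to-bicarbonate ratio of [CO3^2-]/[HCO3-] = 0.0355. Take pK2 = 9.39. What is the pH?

From K2 = [H⁺][CO3^2-]/[HCO3-]:  pH = pK2 + log₁₀([CO3^2-]/[HCO3-])
log₁₀(0.0355) = -1.450
pH = 9.39 + (-1.450) = 7.94

pH = 7.94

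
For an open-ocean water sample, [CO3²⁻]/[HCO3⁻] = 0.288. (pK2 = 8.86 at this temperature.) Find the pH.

pH = 8.32

From K2 = [H⁺][CO3²⁻]/[HCO3⁻]:  pH = pK2 + log₁₀([CO3²⁻]/[HCO3⁻])
log₁₀(0.288) = -0.541
pH = 8.86 + (-0.541) = 8.32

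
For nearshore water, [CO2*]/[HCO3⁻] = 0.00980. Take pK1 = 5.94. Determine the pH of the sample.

From K1 = [H⁺][HCO3⁻]/[CO2*]:  pH = pK1 − log₁₀([CO2*]/[HCO3⁻])
log₁₀(0.00980) = -2.009
pH = 5.94 − (-2.009) = 7.95

pH = 7.95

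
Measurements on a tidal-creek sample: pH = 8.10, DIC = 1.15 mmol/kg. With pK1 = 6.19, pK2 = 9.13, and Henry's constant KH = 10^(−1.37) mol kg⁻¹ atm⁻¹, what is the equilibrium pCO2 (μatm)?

α₀ = 1 / (1 + K1/[H⁺] + K1K2/[H⁺]²) = 1 / (1 + 10^+1.91 + 10^+0.88)
   = 1 / (1 + 81.283 + 7.5858) = 1/89.869 = 0.01113
[CO2*] = α₀ × DIC = 0.01113 × 1.15 = 0.01280 mmol/kg = 12.80 μmol/kg
pCO2 = [CO2*]/KH = 1.280×10^-5 / 4.266×10^-2 = 300 μatm

pCO2 = 300 μatm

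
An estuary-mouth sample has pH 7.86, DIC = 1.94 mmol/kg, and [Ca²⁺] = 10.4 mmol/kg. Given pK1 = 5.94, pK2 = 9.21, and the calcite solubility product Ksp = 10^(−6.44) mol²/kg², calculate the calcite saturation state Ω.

Ω = 2.35

α₂ = 1 / (1 + [H⁺]/K2 + [H⁺]²/(K1K2)) = 1 / (1 + 10^+1.35 + 10^-0.57)
   = 1 / (1 + 22.387 + 0.26915) = 1/23.656 = 0.04227
[CO3²⁻] = α₂ × DIC = 0.04227 × 1.94 = 0.08201 mmol/kg
Ksp = 10^(−6.44) = 3.631×10^-7
Ω = [Ca²⁺][CO3²⁻]/Ksp = (10.4×10^-3)(8.201×10^-5) / 3.631×10^-7 = 2.35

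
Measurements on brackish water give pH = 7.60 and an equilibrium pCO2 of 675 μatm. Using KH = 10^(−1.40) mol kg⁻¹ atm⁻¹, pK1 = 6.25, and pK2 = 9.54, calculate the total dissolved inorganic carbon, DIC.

DIC = 0.635 mmol/kg

[CO2*] = KH · pCO2 = 10^(−1.40) × 675×10^-6 = 2.687×10^-5 mol/kg
α₀ = 1/(1 + K1/[H⁺] + K1K2/[H⁺]²) = 1/(1 + 10^+1.35 + 10^-0.59) = 0.04229
DIC = [CO2*]/α₀ = 2.687×10^-5 / 0.04229 = 0.635 mmol/kg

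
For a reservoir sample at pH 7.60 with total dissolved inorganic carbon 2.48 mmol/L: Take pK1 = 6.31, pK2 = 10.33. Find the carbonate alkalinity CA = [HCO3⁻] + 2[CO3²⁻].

CA = 2.36 mmol/L

CA = [HCO3⁻] + 2[CO3²⁻] = (α₁ + 2α₂)·DIC
At pH 7.60: [H⁺]/K1 = 10^-1.29 = 0.051286, K2/[H⁺] = 10^-2.73 = 0.0018621
α₁ = 1/(1 + 0.051286 + 0.0018621) = 1/1.0531 = 0.9495; α₂ = α₁·K2/[H⁺] = 0.001768
α₁ + 2α₂ = 0.9531
CA = 0.9531 × 2.48 = 2.36 mmol/L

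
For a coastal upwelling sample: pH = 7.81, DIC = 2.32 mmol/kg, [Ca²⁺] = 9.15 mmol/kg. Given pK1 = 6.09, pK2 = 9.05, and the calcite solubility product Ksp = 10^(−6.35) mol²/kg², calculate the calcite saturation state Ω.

α₂ = 1 / (1 + [H⁺]/K2 + [H⁺]²/(K1K2)) = 1 / (1 + 10^+1.24 + 10^-0.48)
   = 1 / (1 + 17.378 + 0.33113) = 1/18.709 = 0.05345
[CO3²⁻] = α₂ × DIC = 0.05345 × 2.32 = 0.1240 mmol/kg
Ksp = 10^(−6.35) = 4.467×10^-7
Ω = [Ca²⁺][CO3²⁻]/Ksp = (9.15×10^-3)(1.240×10^-4) / 4.467×10^-7 = 2.54

Ω = 2.54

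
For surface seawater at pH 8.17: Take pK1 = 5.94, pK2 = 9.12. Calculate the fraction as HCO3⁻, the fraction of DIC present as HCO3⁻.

α₁ = 1 / (1 + [H⁺]/K1 + K2/[H⁺]) = 1 / (1 + 10^-2.23 + 10^-0.95)
   = 1 / (1 + 0.0058884 + 0.11220) = 1/1.1181 = 0.8944

α₁ = 0.894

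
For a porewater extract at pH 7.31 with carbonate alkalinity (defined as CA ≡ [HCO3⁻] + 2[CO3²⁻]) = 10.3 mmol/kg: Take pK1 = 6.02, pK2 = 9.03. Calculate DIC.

CA = [HCO3⁻] + 2[CO3²⁻] = (α₁ + 2α₂)·DIC
At pH 7.31: [H⁺]/K1 = 10^-1.29 = 0.051286, K2/[H⁺] = 10^-1.72 = 0.019055
α₁ = 1/(1 + 0.051286 + 0.019055) = 1/1.0703 = 0.9343; α₂ = α₁·K2/[H⁺] = 0.01780
α₁ + 2α₂ = 0.9699
DIC = CA / (α₁ + 2α₂) = 10.3 / 0.9699 = 10.6 mmol/kg

DIC = 10.6 mmol/kg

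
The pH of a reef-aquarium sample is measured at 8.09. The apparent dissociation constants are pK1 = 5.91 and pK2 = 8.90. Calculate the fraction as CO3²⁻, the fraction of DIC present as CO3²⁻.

α₂ = 0.133

α₂ = 1 / (1 + [H⁺]/K2 + [H⁺]²/(K1K2)) = 1 / (1 + 10^+0.81 + 10^-1.37)
   = 1 / (1 + 6.4565 + 0.042658) = 1/7.4992 = 0.1333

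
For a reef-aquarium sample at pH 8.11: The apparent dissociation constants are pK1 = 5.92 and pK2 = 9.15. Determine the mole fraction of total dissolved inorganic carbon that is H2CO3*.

α₀ = 0.00588

α₀ = 1 / (1 + K1/[H⁺] + K1K2/[H⁺]²) = 1 / (1 + 10^+2.19 + 10^+1.15)
   = 1 / (1 + 154.88 + 14.125) = 1/170.01 = 0.005882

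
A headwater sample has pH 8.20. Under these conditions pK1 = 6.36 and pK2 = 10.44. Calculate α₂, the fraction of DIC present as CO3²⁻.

α₂ = 1 / (1 + [H⁺]/K2 + [H⁺]²/(K1K2)) = 1 / (1 + 10^+2.24 + 10^+0.40)
   = 1 / (1 + 173.78 + 2.5119) = 1/177.29 = 0.005640

α₂ = 0.00564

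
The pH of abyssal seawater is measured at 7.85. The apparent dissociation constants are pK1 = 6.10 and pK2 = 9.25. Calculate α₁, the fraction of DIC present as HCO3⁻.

α₁ = 1 / (1 + [H⁺]/K1 + K2/[H⁺]) = 1 / (1 + 10^-1.75 + 10^-1.40)
   = 1 / (1 + 0.017783 + 0.039811) = 1/1.0576 = 0.9455

α₁ = 0.946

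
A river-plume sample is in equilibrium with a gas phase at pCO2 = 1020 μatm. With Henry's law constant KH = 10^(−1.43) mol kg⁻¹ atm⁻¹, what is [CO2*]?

KH = 10^(−1.43) = 3.715×10^-2 mol kg⁻¹ atm⁻¹
[CO2*] = KH · pCO2 = 3.715×10^-2 × 1020×10^-6 atm = 3.79×10^-5 mol/kg

[CO2*] = 37.9 μmol/kg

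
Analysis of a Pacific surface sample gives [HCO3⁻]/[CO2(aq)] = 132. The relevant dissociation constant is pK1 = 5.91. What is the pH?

pH = 8.03

From K1 = [H⁺][HCO3⁻]/[CO2(aq)]:  pH = pK1 + log₁₀([HCO3⁻]/[CO2(aq)])
log₁₀(132) = +2.121
pH = 5.91 + (+2.121) = 8.03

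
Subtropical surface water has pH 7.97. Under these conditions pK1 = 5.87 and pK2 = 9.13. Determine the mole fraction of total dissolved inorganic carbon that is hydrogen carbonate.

α₁ = 1 / (1 + [H⁺]/K1 + K2/[H⁺]) = 1 / (1 + 10^-2.10 + 10^-1.16)
   = 1 / (1 + 0.0079433 + 0.069183) = 1/1.0771 = 0.9284

α₁ = 0.928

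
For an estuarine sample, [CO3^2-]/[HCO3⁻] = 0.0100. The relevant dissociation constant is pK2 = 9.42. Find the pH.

From K2 = [H⁺][CO3^2-]/[HCO3⁻]:  pH = pK2 + log₁₀([CO3^2-]/[HCO3⁻])
log₁₀(0.0100) = -2.000
pH = 9.42 + (-2.000) = 7.42

pH = 7.42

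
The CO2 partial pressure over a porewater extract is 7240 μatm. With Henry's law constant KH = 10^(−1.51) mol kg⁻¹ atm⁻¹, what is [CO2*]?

KH = 10^(−1.51) = 3.090×10^-2 mol kg⁻¹ atm⁻¹
[CO2*] = KH · pCO2 = 3.090×10^-2 × 7240×10^-6 atm = 2.24×10^-4 mol/kg

[CO2*] = 224 μmol/kg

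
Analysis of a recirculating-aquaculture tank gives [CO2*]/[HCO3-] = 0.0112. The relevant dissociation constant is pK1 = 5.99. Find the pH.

From K1 = [H⁺][HCO3-]/[CO2*]:  pH = pK1 − log₁₀([CO2*]/[HCO3-])
log₁₀(0.0112) = -1.951
pH = 5.99 − (-1.951) = 7.94

pH = 7.94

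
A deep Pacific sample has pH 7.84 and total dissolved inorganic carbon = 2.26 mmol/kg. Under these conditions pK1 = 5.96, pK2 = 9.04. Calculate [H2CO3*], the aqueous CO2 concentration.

[CO2*] = 0.0277 mmol/kg

α₀ = 1 / (1 + K1/[H⁺] + K1K2/[H⁺]²) = 1 / (1 + 10^+1.88 + 10^+0.68)
   = 1 / (1 + 75.858 + 4.7863) = 1/81.644 = 0.01225
[CO2*] = α₀ × DIC = 0.01225 × 2.26 = 0.0277 mmol/kg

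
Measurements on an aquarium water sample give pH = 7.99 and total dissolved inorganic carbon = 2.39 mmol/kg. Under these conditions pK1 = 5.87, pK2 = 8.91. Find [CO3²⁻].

α₂ = 1 / (1 + [H⁺]/K2 + [H⁺]²/(K1K2)) = 1 / (1 + 10^+0.92 + 10^-1.20)
   = 1 / (1 + 8.3176 + 0.063096) = 1/9.3807 = 0.1066
[CO3²⁻] = α₂ × DIC = 0.1066 × 2.39 = 0.255 mmol/kg

[CO3²⁻] = 0.255 mmol/kg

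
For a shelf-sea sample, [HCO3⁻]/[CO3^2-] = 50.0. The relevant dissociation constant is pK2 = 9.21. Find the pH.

pH = 7.51

From K2 = [H⁺][CO3^2-]/[HCO3⁻]:  pH = pK2 − log₁₀([HCO3⁻]/[CO3^2-])
log₁₀(50.0) = +1.699
pH = 9.21 − (+1.699) = 7.51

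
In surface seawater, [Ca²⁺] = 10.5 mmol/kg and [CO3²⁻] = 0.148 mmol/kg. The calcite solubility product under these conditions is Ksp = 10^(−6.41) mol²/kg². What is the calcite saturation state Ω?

Ksp = 10^(−6.41) = 3.890×10^-7
Ω = [Ca²⁺][CO3²⁻]/Ksp = (10.5×10^-3)(0.148×10^-3) / 3.890×10^-7 = 3.99

Ω = 3.99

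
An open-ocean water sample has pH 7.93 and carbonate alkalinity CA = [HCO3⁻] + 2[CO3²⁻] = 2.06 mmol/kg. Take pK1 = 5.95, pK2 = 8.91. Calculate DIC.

CA = [HCO3⁻] + 2[CO3²⁻] = (α₁ + 2α₂)·DIC
At pH 7.93: [H⁺]/K1 = 10^-1.98 = 0.010471, K2/[H⁺] = 10^-0.98 = 0.10471
α₁ = 1/(1 + 0.010471 + 0.10471) = 1/1.1152 = 0.8967; α₂ = α₁·K2/[H⁺] = 0.09390
α₁ + 2α₂ = 1.0845
DIC = CA / (α₁ + 2α₂) = 2.06 / 1.0845 = 1.90 mmol/kg

DIC = 1.90 mmol/kg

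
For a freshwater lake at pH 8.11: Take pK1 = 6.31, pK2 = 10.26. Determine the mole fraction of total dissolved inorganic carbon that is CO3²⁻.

α₂ = 0.00692

α₂ = 1 / (1 + [H⁺]/K2 + [H⁺]²/(K1K2)) = 1 / (1 + 10^+2.15 + 10^+0.35)
   = 1 / (1 + 141.25 + 2.2387) = 1/144.49 = 0.006921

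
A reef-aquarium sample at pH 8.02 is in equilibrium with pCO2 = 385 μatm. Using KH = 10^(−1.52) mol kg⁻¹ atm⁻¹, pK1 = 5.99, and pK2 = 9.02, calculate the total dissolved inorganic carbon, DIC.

[CO2*] = KH · pCO2 = 10^(−1.52) × 385×10^-6 = 1.163×10^-5 mol/kg
α₀ = 1/(1 + K1/[H⁺] + K1K2/[H⁺]²) = 1/(1 + 10^+2.03 + 10^+1.03) = 0.008413
DIC = [CO2*]/α₀ = 1.163×10^-5 / 0.008413 = 1.38 mmol/kg

DIC = 1.38 mmol/kg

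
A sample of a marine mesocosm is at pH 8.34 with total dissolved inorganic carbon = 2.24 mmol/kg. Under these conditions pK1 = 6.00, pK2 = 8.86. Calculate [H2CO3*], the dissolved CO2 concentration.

α₀ = 1 / (1 + K1/[H⁺] + K1K2/[H⁺]²) = 1 / (1 + 10^+2.34 + 10^+1.82)
   = 1 / (1 + 218.78 + 66.069) = 1/285.85 = 0.003498
[CO2*] = α₀ × DIC = 0.003498 × 2.24 = 0.00784 mmol/kg = 7.84 μmol/kg

[CO2*] = 7.84 μmol/kg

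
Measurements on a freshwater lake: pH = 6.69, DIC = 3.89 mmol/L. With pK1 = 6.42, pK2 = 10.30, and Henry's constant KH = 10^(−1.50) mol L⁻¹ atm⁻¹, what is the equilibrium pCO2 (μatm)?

α₀ = 1 / (1 + K1/[H⁺] + K1K2/[H⁺]²) = 1 / (1 + 10^+0.27 + 10^-3.34)
   = 1 / (1 + 1.8621 + 0.00045709) = 1/2.8625 = 0.3493
[CO2*] = α₀ × DIC = 0.3493 × 3.89 = 1.359 mmol/L
pCO2 = [CO2*]/KH = 1.359×10^-3 / 3.162×10^-2 = 4.30×10^4 μatm

pCO2 = 4.30×10^4 μatm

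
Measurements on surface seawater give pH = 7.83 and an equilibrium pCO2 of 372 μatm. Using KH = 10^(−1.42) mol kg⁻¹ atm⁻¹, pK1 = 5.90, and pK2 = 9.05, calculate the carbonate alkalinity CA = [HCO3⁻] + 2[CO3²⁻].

[CO2*] = KH · pCO2 = 10^(−1.42) × 372×10^-6 = 1.414×10^-5 mol/kg
α₀ = 1/(1 + K1/[H⁺] + K1K2/[H⁺]²) = 1/(1 + 10^+1.93 + 10^+0.71) = 0.01096
DIC = [CO2*]/α₀ = 1.414×10^-5 / 0.01096 = 1.290 mmol/kg
CA = (α₁ + 2α₂)·DIC = (0.9328 + 2×0.05621) × 1.290 = 1.35 mmol/kg

CA = 1.35 mmol/kg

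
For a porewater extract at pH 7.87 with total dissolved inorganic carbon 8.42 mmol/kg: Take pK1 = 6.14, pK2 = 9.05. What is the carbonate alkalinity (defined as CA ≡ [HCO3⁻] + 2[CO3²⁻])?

CA = [HCO3⁻] + 2[CO3²⁻] = (α₁ + 2α₂)·DIC
At pH 7.87: [H⁺]/K1 = 10^-1.73 = 0.018621, K2/[H⁺] = 10^-1.18 = 0.066069
α₁ = 1/(1 + 0.018621 + 0.066069) = 1/1.0847 = 0.9219; α₂ = α₁·K2/[H⁺] = 0.06091
α₁ + 2α₂ = 1.0437
CA = 1.0437 × 8.42 = 8.79 mmol/kg

CA = 8.79 mmol/kg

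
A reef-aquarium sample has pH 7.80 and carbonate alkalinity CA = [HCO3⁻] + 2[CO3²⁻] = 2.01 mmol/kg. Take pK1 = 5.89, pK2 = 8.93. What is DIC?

DIC = 1.90 mmol/kg

CA = [HCO3⁻] + 2[CO3²⁻] = (α₁ + 2α₂)·DIC
At pH 7.80: [H⁺]/K1 = 10^-1.91 = 0.012303, K2/[H⁺] = 10^-1.13 = 0.074131
α₁ = 1/(1 + 0.012303 + 0.074131) = 1/1.0864 = 0.9204; α₂ = α₁·K2/[H⁺] = 0.06823
α₁ + 2α₂ = 1.0569
DIC = CA / (α₁ + 2α₂) = 2.01 / 1.0569 = 1.90 mmol/kg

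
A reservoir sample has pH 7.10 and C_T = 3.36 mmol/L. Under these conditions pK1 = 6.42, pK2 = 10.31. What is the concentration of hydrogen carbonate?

[HCO3⁻] = 2.78 mmol/L

α₁ = 1 / (1 + [H⁺]/K1 + K2/[H⁺]) = 1 / (1 + 10^-0.68 + 10^-3.21)
   = 1 / (1 + 0.20893 + 0.00061660) = 1/1.2095 = 0.8268
[HCO3⁻] = α₁ × DIC = 0.8268 × 3.36 = 2.78 mmol/L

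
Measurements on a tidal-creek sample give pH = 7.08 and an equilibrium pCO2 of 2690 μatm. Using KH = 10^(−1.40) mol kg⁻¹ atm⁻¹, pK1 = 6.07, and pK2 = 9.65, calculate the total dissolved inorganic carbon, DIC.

DIC = 1.21 mmol/kg

[CO2*] = KH · pCO2 = 10^(−1.40) × 2690×10^-6 = 1.071×10^-4 mol/kg
α₀ = 1/(1 + K1/[H⁺] + K1K2/[H⁺]²) = 1/(1 + 10^+1.01 + 10^-1.56) = 0.08881
DIC = [CO2*]/α₀ = 1.071×10^-4 / 0.08881 = 1.21 mmol/kg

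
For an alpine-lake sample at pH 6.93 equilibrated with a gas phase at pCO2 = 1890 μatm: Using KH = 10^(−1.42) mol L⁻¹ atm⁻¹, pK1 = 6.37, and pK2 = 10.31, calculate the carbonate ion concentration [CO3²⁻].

[CO2*] = KH · pCO2 = 10^(−1.42) × 1890×10^-6 = 7.186×10^-5 mol/L
α₀ = 1/(1 + K1/[H⁺] + K1K2/[H⁺]²) = 1/(1 + 10^+0.56 + 10^-2.82) = 0.2159
DIC = [CO2*]/α₀ = 7.186×10^-5 / 0.2159 = 0.3329 mmol/L
[CO3²⁻] = α₂·DIC; α₂ = 0.0003267, so [CO3²⁻] = 0.0003267 × 0.3329 = 0.000109 mmol/L = 0.109 μmol/L

[CO3²⁻] = 0.109 μmol/L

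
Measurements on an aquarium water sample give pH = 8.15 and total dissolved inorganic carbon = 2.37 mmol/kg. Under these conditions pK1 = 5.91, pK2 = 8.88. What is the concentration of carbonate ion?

[CO3²⁻] = 0.370 mmol/kg

α₂ = 1 / (1 + [H⁺]/K2 + [H⁺]²/(K1K2)) = 1 / (1 + 10^+0.73 + 10^-1.51)
   = 1 / (1 + 5.3703 + 0.030903) = 1/6.4012 = 0.1562
[CO3²⁻] = α₂ × DIC = 0.1562 × 2.37 = 0.370 mmol/kg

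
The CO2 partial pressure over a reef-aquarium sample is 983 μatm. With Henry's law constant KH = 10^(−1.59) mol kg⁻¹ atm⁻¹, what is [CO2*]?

KH = 10^(−1.59) = 2.570×10^-2 mol kg⁻¹ atm⁻¹
[CO2*] = KH · pCO2 = 2.570×10^-2 × 983×10^-6 atm = 2.53×10^-5 mol/kg

[CO2*] = 25.3 μmol/kg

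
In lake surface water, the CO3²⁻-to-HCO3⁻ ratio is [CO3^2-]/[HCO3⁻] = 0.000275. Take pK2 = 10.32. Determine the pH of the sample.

From K2 = [H⁺][CO3^2-]/[HCO3⁻]:  pH = pK2 + log₁₀([CO3^2-]/[HCO3⁻])
log₁₀(0.000275) = -3.561
pH = 10.32 + (-3.561) = 6.76

pH = 6.76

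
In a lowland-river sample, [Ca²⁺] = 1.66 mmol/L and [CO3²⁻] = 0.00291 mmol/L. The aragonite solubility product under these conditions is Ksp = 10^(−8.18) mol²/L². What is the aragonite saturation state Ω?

Ω = 0.731

Ksp = 10^(−8.18) = 6.607×10^-9
Ω = [Ca²⁺][CO3²⁻]/Ksp = (1.66×10^-3)(0.00291×10^-3) / 6.607×10^-9 = 0.731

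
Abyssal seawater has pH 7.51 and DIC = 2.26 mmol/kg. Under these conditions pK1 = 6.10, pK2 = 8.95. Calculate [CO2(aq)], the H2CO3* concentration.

α₀ = 1 / (1 + K1/[H⁺] + K1K2/[H⁺]²) = 1 / (1 + 10^+1.41 + 10^-0.03)
   = 1 / (1 + 25.704 + 0.93325) = 1/27.637 = 0.03618
[CO2*] = α₀ × DIC = 0.03618 × 2.26 = 0.0818 mmol/kg

[CO2*] = 0.0818 mmol/kg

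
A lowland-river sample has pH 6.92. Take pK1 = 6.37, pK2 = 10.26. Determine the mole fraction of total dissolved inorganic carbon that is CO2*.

α₀ = 0.220

α₀ = 1 / (1 + K1/[H⁺] + K1K2/[H⁺]²) = 1 / (1 + 10^+0.55 + 10^-2.79)
   = 1 / (1 + 3.5481 + 0.0016218) = 1/4.5498 = 0.2198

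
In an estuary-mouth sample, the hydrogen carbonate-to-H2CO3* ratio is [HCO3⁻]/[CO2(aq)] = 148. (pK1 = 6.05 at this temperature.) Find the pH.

From K1 = [H⁺][HCO3⁻]/[CO2(aq)]:  pH = pK1 + log₁₀([HCO3⁻]/[CO2(aq)])
log₁₀(148) = +2.170
pH = 6.05 + (+2.170) = 8.22

pH = 8.22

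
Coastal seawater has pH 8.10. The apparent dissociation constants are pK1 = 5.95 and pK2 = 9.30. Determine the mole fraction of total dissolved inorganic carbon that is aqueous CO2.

α₀ = 0.00662

α₀ = 1 / (1 + K1/[H⁺] + K1K2/[H⁺]²) = 1 / (1 + 10^+2.15 + 10^+0.95)
   = 1 / (1 + 141.25 + 8.9125) = 1/151.17 = 0.006615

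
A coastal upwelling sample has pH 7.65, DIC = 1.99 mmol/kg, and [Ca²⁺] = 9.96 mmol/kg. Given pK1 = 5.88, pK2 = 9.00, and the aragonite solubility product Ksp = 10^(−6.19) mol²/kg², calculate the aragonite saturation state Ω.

α₂ = 1 / (1 + [H⁺]/K2 + [H⁺]²/(K1K2)) = 1 / (1 + 10^+1.35 + 10^-0.42)
   = 1 / (1 + 22.387 + 0.38019) = 1/23.767 = 0.04207
[CO3²⁻] = α₂ × DIC = 0.04207 × 1.99 = 0.08373 mmol/kg
Ksp = 10^(−6.19) = 6.457×10^-7
Ω = [Ca²⁺][CO3²⁻]/Ksp = (9.96×10^-3)(8.373×10^-5) / 6.457×10^-7 = 1.29

Ω = 1.29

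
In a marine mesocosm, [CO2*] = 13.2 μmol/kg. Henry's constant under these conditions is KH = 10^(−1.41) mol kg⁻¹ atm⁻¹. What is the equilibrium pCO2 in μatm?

KH = 10^(−1.41) = 3.890×10^-2 mol kg⁻¹ atm⁻¹
pCO2 = [CO2*]/KH = 13.2×10^-6 / 3.890×10^-2 = 3.39×10^-4 atm = 339 μatm

pCO2 = 339 μatm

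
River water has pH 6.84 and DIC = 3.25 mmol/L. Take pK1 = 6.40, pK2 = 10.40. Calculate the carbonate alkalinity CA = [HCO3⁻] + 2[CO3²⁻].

CA = 2.39 mmol/L

CA = [HCO3⁻] + 2[CO3²⁻] = (α₁ + 2α₂)·DIC
At pH 6.84: [H⁺]/K1 = 10^-0.44 = 0.36308, K2/[H⁺] = 10^-3.56 = 0.00027542
α₁ = 1/(1 + 0.36308 + 0.00027542) = 1/1.3634 = 0.7335; α₂ = α₁·K2/[H⁺] = 0.0002020
α₁ + 2α₂ = 0.7339
CA = 0.7339 × 3.25 = 2.39 mmol/L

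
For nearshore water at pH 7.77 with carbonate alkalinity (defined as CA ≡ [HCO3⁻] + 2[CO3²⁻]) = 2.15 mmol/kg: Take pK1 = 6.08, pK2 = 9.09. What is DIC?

CA = [HCO3⁻] + 2[CO3²⁻] = (α₁ + 2α₂)·DIC
At pH 7.77: [H⁺]/K1 = 10^-1.69 = 0.020417, K2/[H⁺] = 10^-1.32 = 0.047863
α₁ = 1/(1 + 0.020417 + 0.047863) = 1/1.0683 = 0.9361; α₂ = α₁·K2/[H⁺] = 0.04480
α₁ + 2α₂ = 1.0257
DIC = CA / (α₁ + 2α₂) = 2.15 / 1.0257 = 2.10 mmol/kg

DIC = 2.10 mmol/kg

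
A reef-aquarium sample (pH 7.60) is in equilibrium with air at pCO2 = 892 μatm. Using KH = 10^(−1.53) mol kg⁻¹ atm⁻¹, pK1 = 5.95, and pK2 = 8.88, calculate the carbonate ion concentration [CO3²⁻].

[CO3²⁻] = 0.0617 mmol/kg

[CO2*] = KH · pCO2 = 10^(−1.53) × 892×10^-6 = 2.632×10^-5 mol/kg
α₀ = 1/(1 + K1/[H⁺] + K1K2/[H⁺]²) = 1/(1 + 10^+1.65 + 10^+0.37) = 0.02083
DIC = [CO2*]/α₀ = 2.632×10^-5 / 0.02083 = 1.264 mmol/kg
[CO3²⁻] = α₂·DIC; α₂ = 0.04883, so [CO3²⁻] = 0.04883 × 1.264 = 0.0617 mmol/kg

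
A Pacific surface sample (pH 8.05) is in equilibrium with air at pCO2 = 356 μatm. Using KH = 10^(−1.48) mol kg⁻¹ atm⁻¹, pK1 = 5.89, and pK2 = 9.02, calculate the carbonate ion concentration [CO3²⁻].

[CO2*] = KH · pCO2 = 10^(−1.48) × 356×10^-6 = 1.179×10^-5 mol/kg
α₀ = 1/(1 + K1/[H⁺] + K1K2/[H⁺]²) = 1/(1 + 10^+2.16 + 10^+1.19) = 0.006210
DIC = [CO2*]/α₀ = 1.179×10^-5 / 0.006210 = 1.898 mmol/kg
[CO3²⁻] = α₂·DIC; α₂ = 0.09618, so [CO3²⁻] = 0.09618 × 1.898 = 0.183 mmol/kg

[CO3²⁻] = 0.183 mmol/kg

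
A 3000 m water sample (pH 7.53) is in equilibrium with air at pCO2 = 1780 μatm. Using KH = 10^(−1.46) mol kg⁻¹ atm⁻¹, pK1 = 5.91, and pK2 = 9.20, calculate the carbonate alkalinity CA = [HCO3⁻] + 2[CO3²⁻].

[CO2*] = KH · pCO2 = 10^(−1.46) × 1780×10^-6 = 6.172×10^-5 mol/kg
α₀ = 1/(1 + K1/[H⁺] + K1K2/[H⁺]²) = 1/(1 + 10^+1.62 + 10^-0.05) = 0.02295
DIC = [CO2*]/α₀ = 6.172×10^-5 / 0.02295 = 2.690 mmol/kg
CA = (α₁ + 2α₂)·DIC = (0.9566 + 2×0.02045) × 2.690 = 2.68 mmol/kg

CA = 2.68 mmol/kg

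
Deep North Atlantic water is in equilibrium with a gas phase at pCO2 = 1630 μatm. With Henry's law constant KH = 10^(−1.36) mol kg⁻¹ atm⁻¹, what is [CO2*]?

[CO2*] = 71.2 μmol/kg

KH = 10^(−1.36) = 4.365×10^-2 mol kg⁻¹ atm⁻¹
[CO2*] = KH · pCO2 = 4.365×10^-2 × 1630×10^-6 atm = 7.12×10^-5 mol/kg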